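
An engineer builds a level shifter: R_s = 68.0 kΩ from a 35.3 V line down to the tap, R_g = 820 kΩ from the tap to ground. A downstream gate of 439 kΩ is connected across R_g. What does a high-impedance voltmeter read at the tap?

The load sits in parallel with R_g: R_g‖R_L = (820 × 439) / (820 + 439) = 285.9 kΩ.
V_out = 35.3 × 285.9 / (68.0 + 285.9) = 35.3 × 285.9/353.9 = 28.5 V.

V_out ≈ 28.5 V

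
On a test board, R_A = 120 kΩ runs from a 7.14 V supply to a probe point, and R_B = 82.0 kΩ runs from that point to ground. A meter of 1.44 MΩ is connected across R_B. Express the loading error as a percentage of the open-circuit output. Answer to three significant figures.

3.27 %

The divider's output (Thévenin) resistance is R_A‖R_B = 48.71 kΩ.
Fractional drop under load = R_th/(R_th + R_L) = 48.71 / (48.71 + 1440) = 0.03272.
So the output falls by 3.27 %.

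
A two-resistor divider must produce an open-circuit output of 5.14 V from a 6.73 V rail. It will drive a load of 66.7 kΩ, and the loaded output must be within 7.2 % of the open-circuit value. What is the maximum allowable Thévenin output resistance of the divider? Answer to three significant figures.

Loading drop = R_th/(R_th + R_L) ≤ 0.0720, so R_th ≤ R_L · ε/(1−ε) = 66.7 kΩ × 0.0720/0.9280 = 5.18 kΩ.
(Any R1, R2 with R2/(R1+R2) = 0.764 and R1‖R2 ≤ 5.18 kΩ will meet the spec.)

R_th ≤ 5.18 kΩ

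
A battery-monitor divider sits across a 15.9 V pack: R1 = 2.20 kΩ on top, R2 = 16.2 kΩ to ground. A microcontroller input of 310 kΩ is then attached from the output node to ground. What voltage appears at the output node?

The load sits in parallel with R2: R2‖R_L = (16.2 × 310) / (16.2 + 310) = 15.40 kΩ.
V_out = 15.9 × 15.40 / (2.20 + 15.40) = 15.9 × 15.40/17.60 = 13.9 V.

V_out ≈ 13.9 V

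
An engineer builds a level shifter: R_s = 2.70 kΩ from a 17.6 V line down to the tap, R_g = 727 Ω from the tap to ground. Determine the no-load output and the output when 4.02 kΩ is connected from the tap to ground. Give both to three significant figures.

Unloaded: 3.73 V; loaded: 3.27 V

Open-circuit: V = 17.6 × 727/(2700 + 727) = 3.73 V.
With the load, R_g becomes R_g‖R_L = 615.7 Ω, so V = 17.6 × 615.7/3316 = 3.27 V.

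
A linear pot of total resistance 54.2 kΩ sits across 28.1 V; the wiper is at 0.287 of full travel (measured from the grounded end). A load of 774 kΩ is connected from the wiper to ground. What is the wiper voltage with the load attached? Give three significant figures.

V ≈ 7.95 V

The wiper splits the pot into (1−α)R = 38.64 kΩ above and αR = 15.56 kΩ below.
Lower section ‖ load = 15.25 kΩ.
V_wiper = 28.1 × 15.25/(38.64 + 15.25) = 7.95 V.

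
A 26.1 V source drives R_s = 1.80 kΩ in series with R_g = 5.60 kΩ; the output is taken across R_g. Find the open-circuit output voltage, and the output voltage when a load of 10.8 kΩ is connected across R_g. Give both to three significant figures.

Unloaded: 19.8 V; loaded: 17.5 V

Open-circuit: V = 26.1 × 5.60/(1.80 + 5.60) = 19.8 V.
With the load, R_g becomes R_g‖R_L = 3.688 kΩ, so V = 26.1 × 3.688/5.488 = 17.5 V.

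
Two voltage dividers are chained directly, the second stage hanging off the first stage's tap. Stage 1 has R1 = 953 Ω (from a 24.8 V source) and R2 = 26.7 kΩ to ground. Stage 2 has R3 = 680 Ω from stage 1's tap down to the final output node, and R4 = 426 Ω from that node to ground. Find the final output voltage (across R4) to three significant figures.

V_out ≈ 5.03 V

Stage 2 presents R3+R4 = 1106 Ω as a load on stage 1's tap.
Stage 1's lower leg becomes R2‖(R3+R4) = 1062 Ω, so V_mid = 24.8 × 1062/2015 = 13.07 V.
Stage 2 is itself unloaded: V_out = V_mid × R4/(R3+R4) = 13.07 × 426/1106 = 5.03 V.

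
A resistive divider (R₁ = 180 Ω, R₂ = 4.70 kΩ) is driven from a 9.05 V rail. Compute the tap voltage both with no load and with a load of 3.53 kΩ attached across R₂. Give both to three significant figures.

Unloaded: 8.72 V; loaded: 8.31 V

Open-circuit: V = 9.05 × 4700/(180 + 4700) = 8.72 V.
With the load, R₂ becomes R₂‖R_L = 2016 Ω, so V = 9.05 × 2016/2196 = 8.31 V.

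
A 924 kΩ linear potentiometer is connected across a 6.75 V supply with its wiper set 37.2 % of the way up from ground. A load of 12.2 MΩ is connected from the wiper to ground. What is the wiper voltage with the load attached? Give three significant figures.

The wiper splits the pot into (1−α)R = 580.3 kΩ above and αR = 343.7 kΩ below.
Lower section ‖ load = 334.3 kΩ.
V_wiper = 6.75 × 334.3/(580.3 + 334.3) = 2.47 V.

V ≈ 2.47 V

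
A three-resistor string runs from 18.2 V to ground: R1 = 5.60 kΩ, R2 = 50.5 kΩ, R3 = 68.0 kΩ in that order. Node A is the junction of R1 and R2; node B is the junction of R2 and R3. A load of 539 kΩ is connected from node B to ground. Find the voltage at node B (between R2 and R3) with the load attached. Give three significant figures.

V ≈ 9.43 V

At node B, R3 is in parallel with the load: R3‖R_L = 60.38 kΩ.
Below node A the resistance is R2 + (R3‖R_L) = 110.9 kΩ, so V_A = 18.2 × 110.9/116.5 = 17.33 V.
Then V_B = V_A × (R3‖R_L)/(R2 + R3‖R_L) = 17.33 × 60.38/110.9 = 9.43 V.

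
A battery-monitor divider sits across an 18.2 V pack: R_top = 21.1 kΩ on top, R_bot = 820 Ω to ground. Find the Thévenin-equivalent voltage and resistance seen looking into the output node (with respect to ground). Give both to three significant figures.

V_th is the open-circuit tap voltage: 18.2 × 820/(21100 + 820) = 0.681 V.
With the supply zeroed, R_top and R_bot appear in parallel from the tap: R_th = R_top‖R_bot = (21100 × 820)/21920 = 789 Ω.

V_th = 0.681 V, R_th = 789 Ω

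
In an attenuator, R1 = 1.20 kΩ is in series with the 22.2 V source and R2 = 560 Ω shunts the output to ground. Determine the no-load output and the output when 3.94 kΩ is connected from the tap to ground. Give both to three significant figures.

Unloaded: 7.06 V; loaded: 6.44 V

Open-circuit: V = 22.2 × 560/(1200 + 560) = 7.06 V.
With the load, R2 becomes R2‖R_L = 490.3 Ω, so V = 22.2 × 490.3/1690 = 6.44 V.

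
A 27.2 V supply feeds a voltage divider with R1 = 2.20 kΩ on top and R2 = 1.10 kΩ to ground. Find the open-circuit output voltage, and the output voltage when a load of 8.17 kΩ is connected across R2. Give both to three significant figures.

Open-circuit: V = 27.2 × 1.10/(2.20 + 1.10) = 9.07 V.
With the load, R2 becomes R2‖R_L = 0.9695 kΩ, so V = 27.2 × 0.9695/3.169 = 8.32 V.

Unloaded: 9.07 V; loaded: 8.32 V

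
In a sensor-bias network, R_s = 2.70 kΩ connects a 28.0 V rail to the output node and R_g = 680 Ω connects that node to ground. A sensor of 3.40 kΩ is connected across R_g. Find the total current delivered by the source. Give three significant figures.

R_g‖R_L = 566.7 Ω, so the source sees R_s + R_g‖R_L = 3267 Ω.
I = 28.0 V / 3267 Ω = 8.57 mA.

I ≈ 8.57 mA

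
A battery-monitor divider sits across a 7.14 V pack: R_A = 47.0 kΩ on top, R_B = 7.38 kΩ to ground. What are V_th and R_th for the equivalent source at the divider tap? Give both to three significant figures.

V_th is the open-circuit tap voltage: 7.14 × 7.38/(47.0 + 7.38) = 0.969 V.
With the supply zeroed, R_A and R_B appear in parallel from the tap: R_th = R_A‖R_B = (47.0 × 7.38)/54.38 = 6.38 kΩ.

V_th = 0.969 V, R_th = 6.38 kΩ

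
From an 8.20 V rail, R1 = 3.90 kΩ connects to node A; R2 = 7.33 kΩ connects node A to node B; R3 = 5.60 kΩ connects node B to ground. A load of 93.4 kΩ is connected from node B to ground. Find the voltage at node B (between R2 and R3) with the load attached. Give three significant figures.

V ≈ 2.62 V

At node B, R3 is in parallel with the load: R3‖R_L = 5.283 kΩ.
Below node A the resistance is R2 + (R3‖R_L) = 12.61 kΩ, so V_A = 8.20 × 12.61/16.51 = 6.263 V.
Then V_B = V_A × (R3‖R_L)/(R2 + R3‖R_L) = 6.263 × 5.283/12.61 = 2.62 V.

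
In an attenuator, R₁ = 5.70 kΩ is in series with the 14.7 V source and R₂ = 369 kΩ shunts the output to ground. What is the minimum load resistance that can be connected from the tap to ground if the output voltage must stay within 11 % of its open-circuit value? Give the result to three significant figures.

Output resistance R_th = R₁‖R₂ = (5.70 × 369)/374.7 = 5.613 kΩ.
The fractional drop is R_th/(R_th + R_L); requiring this ≤ 0.110 gives R_L ≥ R_th(1/0.110 − 1) = 5.613 × 8.091 = 45.4 kΩ.

R_L(min) ≈ 45.4 kΩ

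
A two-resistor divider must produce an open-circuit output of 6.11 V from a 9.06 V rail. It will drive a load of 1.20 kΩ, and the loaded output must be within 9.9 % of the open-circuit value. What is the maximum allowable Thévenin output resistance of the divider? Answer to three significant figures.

R_th ≤ 132 Ω

Loading drop = R_th/(R_th + R_L) ≤ 0.0990, so R_th ≤ R_L · ε/(1−ε) = 1.20 kΩ × 0.0990/0.9010 = 132 Ω.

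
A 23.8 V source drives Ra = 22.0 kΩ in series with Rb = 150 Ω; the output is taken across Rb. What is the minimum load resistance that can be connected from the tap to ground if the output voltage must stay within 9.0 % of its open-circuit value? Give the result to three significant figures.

R_L(min) ≈ 1.51 kΩ

Output resistance R_th = Ra‖Rb = (22000 × 150)/22150 = 149.0 Ω.
The fractional drop is R_th/(R_th + R_L); requiring this ≤ 0.0900 gives R_L ≥ R_th(1/0.0900 − 1) = 149.0 × 10.11 = 1.51 kΩ.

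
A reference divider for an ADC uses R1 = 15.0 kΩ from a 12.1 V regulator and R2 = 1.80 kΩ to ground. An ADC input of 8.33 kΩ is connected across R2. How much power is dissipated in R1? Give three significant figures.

P ≈ 8.09 mW

Total resistance from the source is R1 + (R2‖R_L) = 16.48 kΩ, so I = 12.1/16.48 kΩ = 0.7342 mA.
P = I²·R1 = (0.7342 mA)² × 15.0 kΩ = 8.09 mW.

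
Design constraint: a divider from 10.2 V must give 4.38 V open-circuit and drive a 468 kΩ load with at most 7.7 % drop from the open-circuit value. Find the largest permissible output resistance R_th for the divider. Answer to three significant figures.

R_th ≤ 39.0 kΩ

Loading drop = R_th/(R_th + R_L) ≤ 0.0770, so R_th ≤ R_L · ε/(1−ε) = 468 kΩ × 0.0770/0.9230 = 39.0 kΩ.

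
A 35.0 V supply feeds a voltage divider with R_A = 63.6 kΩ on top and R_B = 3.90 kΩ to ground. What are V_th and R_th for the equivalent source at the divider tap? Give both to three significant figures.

V_th is the open-circuit tap voltage: 35.0 × 3.90/(63.6 + 3.90) = 2.02 V.
With the supply zeroed, R_A and R_B appear in parallel from the tap: R_th = R_A‖R_B = (63.6 × 3.90)/67.50 = 3.67 kΩ.

V_th = 2.02 V, R_th = 3.67 kΩ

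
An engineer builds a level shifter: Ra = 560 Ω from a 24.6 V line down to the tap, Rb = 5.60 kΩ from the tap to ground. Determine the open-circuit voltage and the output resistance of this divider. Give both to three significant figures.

V_th = 22.4 V, R_th = 509 Ω

V_th is the open-circuit tap voltage: 24.6 × 5600/(560 + 5600) = 22.4 V.
With the supply zeroed, Ra and Rb appear in parallel from the tap: R_th = Ra‖Rb = (560 × 5600)/6160 = 509 Ω.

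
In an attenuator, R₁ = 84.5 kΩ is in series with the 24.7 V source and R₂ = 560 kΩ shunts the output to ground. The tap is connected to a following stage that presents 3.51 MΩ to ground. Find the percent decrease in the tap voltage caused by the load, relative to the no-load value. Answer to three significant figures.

2.05 %

The divider's output (Thévenin) resistance is R₁‖R₂ = 73.42 kΩ.
Fractional drop under load = R_th/(R_th + R_L) = 73.42 / (73.42 + 3510) = 0.02049.
So the output falls by 2.05 %.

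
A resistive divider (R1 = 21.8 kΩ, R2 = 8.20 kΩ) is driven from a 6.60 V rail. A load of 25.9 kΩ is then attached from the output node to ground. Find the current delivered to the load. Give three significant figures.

R2‖R_L = 6.228 kΩ; V_out = 6.60 × 6.228/28.03 = 1.467 V.
I_L = V_out / R_L = 1.467 / 25.9 kΩ = 0.0566 mA.

I_L ≈ 0.0566 mA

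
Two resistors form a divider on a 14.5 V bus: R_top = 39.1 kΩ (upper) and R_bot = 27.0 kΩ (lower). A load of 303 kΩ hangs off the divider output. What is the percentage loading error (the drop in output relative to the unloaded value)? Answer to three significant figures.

5.01 %

The divider's output (Thévenin) resistance is R_top‖R_bot = 15.97 kΩ.
Fractional drop under load = R_th/(R_th + R_L) = 15.97 / (15.97 + 303) = 0.05007.
So the output falls by 5.01 %.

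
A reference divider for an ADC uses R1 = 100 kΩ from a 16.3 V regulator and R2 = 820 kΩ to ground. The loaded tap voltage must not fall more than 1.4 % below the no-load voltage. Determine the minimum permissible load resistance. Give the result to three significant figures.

Output resistance R_th = R1‖R2 = (100 × 820)/920.0 = 89.13 kΩ.
The fractional drop is R_th/(R_th + R_L); requiring this ≤ 0.0140 gives R_L ≥ R_th(1/0.0140 − 1) = 89.13 × 70.43 = 6.28 MΩ.

R_L(min) ≈ 6.28 MΩ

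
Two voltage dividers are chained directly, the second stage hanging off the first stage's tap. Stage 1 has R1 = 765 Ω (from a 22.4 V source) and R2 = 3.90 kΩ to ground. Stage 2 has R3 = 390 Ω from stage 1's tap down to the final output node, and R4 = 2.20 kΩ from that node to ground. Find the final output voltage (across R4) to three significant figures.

Stage 2 presents R3+R4 = 2590 Ω as a load on stage 1's tap.
Stage 1's lower leg becomes R2‖(R3+R4) = 1556 Ω, so V_mid = 22.4 × 1556/2321 = 15.02 V.
Stage 2 is itself unloaded: V_out = V_mid × R4/(R3+R4) = 15.02 × 2200/2590 = 12.8 V.

V_out ≈ 12.8 V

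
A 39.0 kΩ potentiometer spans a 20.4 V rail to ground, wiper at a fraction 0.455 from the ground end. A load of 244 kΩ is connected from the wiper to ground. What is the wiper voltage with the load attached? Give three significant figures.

V ≈ 8.93 V

The wiper splits the pot into (1−α)R = 21.25 kΩ above and αR = 17.75 kΩ below.
Lower section ‖ load = 16.54 kΩ.
V_wiper = 20.4 × 16.54/(21.25 + 16.54) = 8.93 V.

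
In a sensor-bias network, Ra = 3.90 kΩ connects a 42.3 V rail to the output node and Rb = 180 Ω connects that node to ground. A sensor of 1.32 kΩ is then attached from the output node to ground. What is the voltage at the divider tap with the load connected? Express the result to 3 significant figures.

The load sits in parallel with Rb: Rb‖R_L = (180 × 1320) / (180 + 1320) = 158.4 Ω.
V_out = 42.3 × 158.4 / (3900 + 158.4) = 42.3 × 158.4/4058 = 1.65 V.
(Unloaded it would have been 1.87 V.)

V_out ≈ 1.65 V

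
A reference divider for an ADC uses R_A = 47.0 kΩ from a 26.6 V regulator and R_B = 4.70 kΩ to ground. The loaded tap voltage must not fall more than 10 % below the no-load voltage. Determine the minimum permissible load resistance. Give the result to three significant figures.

Output resistance R_th = R_A‖R_B = (47.0 × 4.70)/51.70 = 4.273 kΩ.
The fractional drop is R_th/(R_th + R_L); requiring this ≤ 0.100 gives R_L ≥ R_th(1/0.100 − 1) = 4.273 × 9.000 = 38.5 kΩ.

R_L(min) ≈ 38.5 kΩ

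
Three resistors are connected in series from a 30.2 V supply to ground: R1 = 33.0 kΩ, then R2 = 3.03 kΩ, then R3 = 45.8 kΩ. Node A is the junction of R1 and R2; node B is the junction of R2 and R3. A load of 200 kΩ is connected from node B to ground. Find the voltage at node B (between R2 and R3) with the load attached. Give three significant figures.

At node B, R3 is in parallel with the load: R3‖R_L = 37.27 kΩ.
Below node A the resistance is R2 + (R3‖R_L) = 40.30 kΩ, so V_A = 30.2 × 40.30/73.30 = 16.60 V.
Then V_B = V_A × (R3‖R_L)/(R2 + R3‖R_L) = 16.60 × 37.27/40.30 = 15.4 V.

V ≈ 15.4 V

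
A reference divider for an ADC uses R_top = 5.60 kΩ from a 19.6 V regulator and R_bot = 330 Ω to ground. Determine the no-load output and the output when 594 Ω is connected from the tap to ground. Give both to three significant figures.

Unloaded: 1.09 V; loaded: 0.715 V

Open-circuit: V = 19.6 × 330/(5600 + 330) = 1.09 V.
With the load, R_bot becomes R_bot‖R_L = 212.1 Ω, so V = 19.6 × 212.1/5812 = 0.715 V.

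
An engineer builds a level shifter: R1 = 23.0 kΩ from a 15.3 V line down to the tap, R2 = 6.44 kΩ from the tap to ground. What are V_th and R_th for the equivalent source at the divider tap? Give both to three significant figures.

V_th is the open-circuit tap voltage: 15.3 × 6.44/(23.0 + 6.44) = 3.35 V.
With the supply zeroed, R1 and R2 appear in parallel from the tap: R_th = R1‖R2 = (23.0 × 6.44)/29.44 = 5.03 kΩ.

V_th = 3.35 V, R_th = 5.03 kΩ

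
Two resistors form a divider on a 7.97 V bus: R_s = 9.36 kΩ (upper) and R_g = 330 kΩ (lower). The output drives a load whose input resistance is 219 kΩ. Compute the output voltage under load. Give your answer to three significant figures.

V_out ≈ 7.44 V

The load sits in parallel with R_g: R_g‖R_L = (330 × 219) / (330 + 219) = 131.6 kΩ.
V_out = 7.97 × 131.6 / (9.36 + 131.6) = 7.97 × 131.6/141.0 = 7.44 V.
(Unloaded it would have been 7.75 V.)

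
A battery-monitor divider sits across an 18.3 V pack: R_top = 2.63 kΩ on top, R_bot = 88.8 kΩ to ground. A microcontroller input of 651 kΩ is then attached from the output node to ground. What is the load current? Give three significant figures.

R_bot‖R_L = 78.14 kΩ; V_out = 18.3 × 78.14/80.77 = 17.70 V.
I_L = V_out / R_L = 17.70 / 651 kΩ = 0.0272 mA.

I_L ≈ 0.0272 mA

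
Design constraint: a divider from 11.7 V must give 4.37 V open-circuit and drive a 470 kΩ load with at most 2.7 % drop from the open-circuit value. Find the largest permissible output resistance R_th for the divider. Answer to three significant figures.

Loading drop = R_th/(R_th + R_L) ≤ 0.0270, so R_th ≤ R_L · ε/(1−ε) = 470 kΩ × 0.0270/0.9730 = 13.0 kΩ.

R_th ≤ 13.0 kΩ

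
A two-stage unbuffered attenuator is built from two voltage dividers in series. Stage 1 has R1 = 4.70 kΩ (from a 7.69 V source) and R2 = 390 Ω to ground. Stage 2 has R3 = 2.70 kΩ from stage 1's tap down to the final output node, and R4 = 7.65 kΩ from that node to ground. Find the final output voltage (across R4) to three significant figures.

Stage 2 presents R3+R4 = 10350 Ω as a load on stage 1's tap.
Stage 1's lower leg becomes R2‖(R3+R4) = 375.8 Ω, so V_mid = 7.69 × 375.8/5076 = 0.5694 V.
Stage 2 is itself unloaded: V_out = V_mid × R4/(R3+R4) = 0.5694 × 7650/10350 = 0.421 V.

V_out ≈ 0.421 V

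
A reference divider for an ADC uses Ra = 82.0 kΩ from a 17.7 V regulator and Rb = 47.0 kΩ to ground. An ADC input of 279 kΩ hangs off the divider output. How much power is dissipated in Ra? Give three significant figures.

Total resistance from the source is Ra + (Rb‖R_L) = 122.2 kΩ, so I = 17.7/122.2 kΩ = 0.1448 mA.
P = I²·Ra = (0.1448 mA)² × 82.0 kΩ = 1.72 mW.

P ≈ 1.72 mW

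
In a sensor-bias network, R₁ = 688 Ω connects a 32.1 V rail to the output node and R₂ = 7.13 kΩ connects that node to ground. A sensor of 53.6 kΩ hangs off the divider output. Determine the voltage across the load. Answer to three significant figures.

The load sits in parallel with R₂: R₂‖R_L = (7130 × 53600) / (7130 + 53600) = 6293 Ω.
V_out = 32.1 × 6293 / (688 + 6293) = 32.1 × 6293/6981 = 28.9 V.

V_out ≈ 28.9 V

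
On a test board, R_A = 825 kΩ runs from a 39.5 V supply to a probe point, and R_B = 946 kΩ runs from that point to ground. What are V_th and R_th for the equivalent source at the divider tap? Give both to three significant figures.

V_th = 21.1 V, R_th = 441 kΩ

V_th is the open-circuit tap voltage: 39.5 × 946/(825 + 946) = 21.1 V.
With the supply zeroed, R_A and R_B appear in parallel from the tap: R_th = R_A‖R_B = (825 × 946)/1771 = 441 kΩ.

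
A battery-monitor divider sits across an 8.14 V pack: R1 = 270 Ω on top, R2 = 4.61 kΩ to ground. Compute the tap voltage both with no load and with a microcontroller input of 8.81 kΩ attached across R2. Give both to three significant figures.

Open-circuit: V = 8.14 × 4610/(270 + 4610) = 7.69 V.
With the load, R2 becomes R2‖R_L = 3026 Ω, so V = 8.14 × 3026/3296 = 7.47 V.

Unloaded: 7.69 V; loaded: 7.47 V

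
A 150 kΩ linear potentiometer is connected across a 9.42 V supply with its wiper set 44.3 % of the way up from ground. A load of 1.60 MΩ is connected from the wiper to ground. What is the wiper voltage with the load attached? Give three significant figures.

V ≈ 4.08 V

The wiper splits the pot into (1−α)R = 83.55 kΩ above and αR = 66.45 kΩ below.
Lower section ‖ load = 63.80 kΩ.
V_wiper = 9.42 × 63.80/(83.55 + 63.80) = 4.08 V.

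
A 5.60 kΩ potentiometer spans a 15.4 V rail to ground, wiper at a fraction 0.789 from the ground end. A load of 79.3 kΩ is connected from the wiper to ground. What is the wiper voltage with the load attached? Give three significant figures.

V ≈ 12.0 V

The wiper splits the pot into (1−α)R = 1.182 kΩ above and αR = 4.418 kΩ below.
Lower section ‖ load = 4.185 kΩ.
V_wiper = 15.4 × 4.185/(1.182 + 4.185) = 12.0 V.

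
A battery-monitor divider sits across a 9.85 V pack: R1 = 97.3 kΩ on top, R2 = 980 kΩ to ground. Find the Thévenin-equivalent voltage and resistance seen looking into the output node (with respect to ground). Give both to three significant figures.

V_th = 8.96 V, R_th = 88.5 kΩ

V_th is the open-circuit tap voltage: 9.85 × 980/(97.3 + 980) = 8.96 V.
With the supply zeroed, R1 and R2 appear in parallel from the tap: R_th = R1‖R2 = (97.3 × 980)/1077 = 88.5 kΩ.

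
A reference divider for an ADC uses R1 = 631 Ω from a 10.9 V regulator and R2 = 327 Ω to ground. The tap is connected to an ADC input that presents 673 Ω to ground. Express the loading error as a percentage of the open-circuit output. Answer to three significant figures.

24.2 %

Unloaded V = 10.9 × 327/958.0 = 3.721 V.
Loaded: R2‖R_L = 220.1 Ω, giving V = 10.9 × 220.1/851.1 = 2.819 V.
Drop = (3.721 − 2.819) / 3.721 = 24.2 %.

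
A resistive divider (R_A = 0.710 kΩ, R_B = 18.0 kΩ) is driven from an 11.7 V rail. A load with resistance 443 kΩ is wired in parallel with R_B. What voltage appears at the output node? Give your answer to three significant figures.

The load sits in parallel with R_B: R_B‖R_L = (18000 × 443000) / (18000 + 443000) = 17300 Ω.
V_out = 11.7 × 17300 / (710 + 17300) = 11.7 × 17300/18010 = 11.2 V.
(Unloaded it would have been 11.3 V.)

V_out ≈ 11.2 V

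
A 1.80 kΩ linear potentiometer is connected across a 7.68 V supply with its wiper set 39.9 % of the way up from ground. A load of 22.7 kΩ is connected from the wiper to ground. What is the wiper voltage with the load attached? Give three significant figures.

The wiper splits the pot into (1−α)R = 1082 Ω above and αR = 718.2 Ω below.
Lower section ‖ load = 696.2 Ω.
V_wiper = 7.68 × 696.2/(1082 + 696.2) = 3.01 V.

V ≈ 3.01 V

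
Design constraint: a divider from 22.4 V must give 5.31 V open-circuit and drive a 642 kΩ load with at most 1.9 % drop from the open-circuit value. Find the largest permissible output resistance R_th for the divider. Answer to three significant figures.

Loading drop = R_th/(R_th + R_L) ≤ 0.0190, so R_th ≤ R_L · ε/(1−ε) = 642 kΩ × 0.0190/0.9810 = 12.4 kΩ.

R_th ≤ 12.4 kΩ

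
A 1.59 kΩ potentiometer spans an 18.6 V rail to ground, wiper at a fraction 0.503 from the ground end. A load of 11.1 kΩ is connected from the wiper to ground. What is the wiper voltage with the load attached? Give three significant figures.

The wiper splits the pot into (1−α)R = 790.2 Ω above and αR = 799.8 Ω below.
Lower section ‖ load = 746.0 Ω.
V_wiper = 18.6 × 746.0/(790.2 + 746.0) = 9.03 V.

V ≈ 9.03 V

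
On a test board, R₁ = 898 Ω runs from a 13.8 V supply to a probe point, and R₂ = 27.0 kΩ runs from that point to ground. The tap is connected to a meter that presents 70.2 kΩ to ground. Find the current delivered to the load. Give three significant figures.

R₂‖R_L = 19500 Ω; V_out = 13.8 × 19500/20400 = 13.19 V.
I_L = V_out / R_L = 13.19 / 70.2 kΩ = 0.188 mA.

I_L ≈ 0.188 mA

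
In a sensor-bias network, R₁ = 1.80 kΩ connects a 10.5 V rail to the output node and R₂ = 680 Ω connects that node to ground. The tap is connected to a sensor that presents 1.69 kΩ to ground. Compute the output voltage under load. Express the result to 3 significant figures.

V_out ≈ 2.23 V

The load sits in parallel with R₂: R₂‖R_L = (680 × 1690) / (680 + 1690) = 484.9 Ω.
V_out = 10.5 × 484.9 / (1800 + 484.9) = 10.5 × 484.9/2285 = 2.23 V.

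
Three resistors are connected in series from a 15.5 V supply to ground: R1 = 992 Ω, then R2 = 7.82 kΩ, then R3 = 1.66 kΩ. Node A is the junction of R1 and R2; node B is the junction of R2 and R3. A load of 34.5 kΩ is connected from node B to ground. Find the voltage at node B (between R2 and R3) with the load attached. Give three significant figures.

V ≈ 2.36 V

At node B, R3 is in parallel with the load: R3‖R_L = 1584 Ω.
Below node A the resistance is R2 + (R3‖R_L) = 9404 Ω, so V_A = 15.5 × 9404/10400 = 14.02 V.
Then V_B = V_A × (R3‖R_L)/(R2 + R3‖R_L) = 14.02 × 1584/9404 = 2.36 V.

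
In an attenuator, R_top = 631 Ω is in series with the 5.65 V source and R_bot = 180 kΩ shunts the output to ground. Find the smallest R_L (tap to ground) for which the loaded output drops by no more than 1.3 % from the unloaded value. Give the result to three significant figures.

R_L(min) ≈ 47.7 kΩ

Output resistance R_th = R_top‖R_bot = (631 × 180000)/180600 = 628.8 Ω.
The fractional drop is R_th/(R_th + R_L); requiring this ≤ 0.0130 gives R_L ≥ R_th(1/0.0130 − 1) = 628.8 × 75.92 = 47.7 kΩ.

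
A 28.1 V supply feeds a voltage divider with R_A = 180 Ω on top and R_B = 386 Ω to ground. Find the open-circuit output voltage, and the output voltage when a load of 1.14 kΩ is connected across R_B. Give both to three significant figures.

Open-circuit: V = 28.1 × 386/(180 + 386) = 19.2 V.
With the load, R_B becomes R_B‖R_L = 288.4 Ω, so V = 28.1 × 288.4/468.4 = 17.3 V.

Unloaded: 19.2 V; loaded: 17.3 V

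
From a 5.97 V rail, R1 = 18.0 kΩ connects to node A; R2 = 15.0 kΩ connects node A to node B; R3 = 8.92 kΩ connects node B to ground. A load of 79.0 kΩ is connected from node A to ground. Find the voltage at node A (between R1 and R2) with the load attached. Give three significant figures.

Below node A the series string R2+R3 = 23.92 kΩ sits in parallel with the 79.0 kΩ load: 18.36 kΩ.
V_A = 5.97 × 18.36/(18.0 + 18.36) = 3.01 V.

V ≈ 3.01 V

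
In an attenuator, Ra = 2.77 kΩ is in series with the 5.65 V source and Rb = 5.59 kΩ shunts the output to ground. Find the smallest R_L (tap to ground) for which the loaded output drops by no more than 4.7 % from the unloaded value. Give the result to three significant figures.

Output resistance R_th = Ra‖Rb = (2.77 × 5.59)/8.360 = 1.852 kΩ.
The fractional drop is R_th/(R_th + R_L); requiring this ≤ 0.0470 gives R_L ≥ R_th(1/0.0470 − 1) = 1.852 × 20.28 = 37.6 kΩ.

R_L(min) ≈ 37.6 kΩ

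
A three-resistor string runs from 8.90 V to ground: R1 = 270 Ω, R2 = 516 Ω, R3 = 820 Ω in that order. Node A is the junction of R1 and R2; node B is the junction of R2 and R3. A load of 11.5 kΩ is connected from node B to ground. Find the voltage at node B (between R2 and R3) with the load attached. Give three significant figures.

V ≈ 4.39 V

At node B, R3 is in parallel with the load: R3‖R_L = 765.4 Ω.
Below node A the resistance is R2 + (R3‖R_L) = 1281 Ω, so V_A = 8.90 × 1281/1551 = 7.351 V.
Then V_B = V_A × (R3‖R_L)/(R2 + R3‖R_L) = 7.351 × 765.4/1281 = 4.39 V.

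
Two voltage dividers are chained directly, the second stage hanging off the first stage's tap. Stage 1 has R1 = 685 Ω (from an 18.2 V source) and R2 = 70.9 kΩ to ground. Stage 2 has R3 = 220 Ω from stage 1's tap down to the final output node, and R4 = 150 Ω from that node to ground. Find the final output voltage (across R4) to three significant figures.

Stage 2 presents R3+R4 = 370.0 Ω as a load on stage 1's tap.
Stage 1's lower leg becomes R2‖(R3+R4) = 368.1 Ω, so V_mid = 18.2 × 368.1/1053 = 6.361 V.
Stage 2 is itself unloaded: V_out = V_mid × R4/(R3+R4) = 6.361 × 150/370.0 = 2.58 V.

V_out ≈ 2.58 V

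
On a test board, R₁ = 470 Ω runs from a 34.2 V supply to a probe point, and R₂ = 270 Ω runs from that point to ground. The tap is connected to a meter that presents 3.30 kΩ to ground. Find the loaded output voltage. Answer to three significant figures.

The load sits in parallel with R₂: R₂‖R_L = (270 × 3300) / (270 + 3300) = 249.6 Ω.
V_out = 34.2 × 249.6 / (470 + 249.6) = 34.2 × 249.6/719.6 = 11.9 V.

V_out ≈ 11.9 V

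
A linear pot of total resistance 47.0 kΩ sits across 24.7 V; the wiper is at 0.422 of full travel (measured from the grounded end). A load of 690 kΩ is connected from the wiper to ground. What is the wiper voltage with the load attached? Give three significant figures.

V ≈ 10.3 V

The wiper splits the pot into (1−α)R = 27.17 kΩ above and αR = 19.83 kΩ below.
Lower section ‖ load = 19.28 kΩ.
V_wiper = 24.7 × 19.28/(27.17 + 19.28) = 10.3 V.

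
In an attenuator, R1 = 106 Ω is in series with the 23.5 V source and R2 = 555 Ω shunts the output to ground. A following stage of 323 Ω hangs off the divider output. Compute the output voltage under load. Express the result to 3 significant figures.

The load sits in parallel with R2: R2‖R_L = (555 × 323) / (555 + 323) = 204.2 Ω.
V_out = 23.5 × 204.2 / (106 + 204.2) = 23.5 × 204.2/310.2 = 15.5 V.

V_out ≈ 15.5 V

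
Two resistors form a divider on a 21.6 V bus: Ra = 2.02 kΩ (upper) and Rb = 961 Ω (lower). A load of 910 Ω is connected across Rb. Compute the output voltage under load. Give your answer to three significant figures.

V_out ≈ 4.06 V

The load sits in parallel with Rb: Rb‖R_L = (961 × 910) / (961 + 910) = 467.4 Ω.
V_out = 21.6 × 467.4 / (2020 + 467.4) = 21.6 × 467.4/2487 = 4.06 V.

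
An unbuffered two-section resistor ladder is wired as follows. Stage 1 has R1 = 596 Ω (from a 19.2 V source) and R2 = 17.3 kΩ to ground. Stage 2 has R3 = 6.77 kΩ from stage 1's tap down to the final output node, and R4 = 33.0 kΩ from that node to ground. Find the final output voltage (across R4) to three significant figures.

V_out ≈ 15.2 V

Stage 2 presents R3+R4 = 39770 Ω as a load on stage 1's tap.
Stage 1's lower leg becomes R2‖(R3+R4) = 12060 Ω, so V_mid = 19.2 × 12060/12650 = 18.30 V.
Stage 2 is itself unloaded: V_out = V_mid × R4/(R3+R4) = 18.30 × 33000/39770 = 15.2 V.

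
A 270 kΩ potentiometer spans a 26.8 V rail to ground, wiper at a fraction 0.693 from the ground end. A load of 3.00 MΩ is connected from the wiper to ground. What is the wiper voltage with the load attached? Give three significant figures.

The wiper splits the pot into (1−α)R = 82.89 kΩ above and αR = 187.1 kΩ below.
Lower section ‖ load = 176.1 kΩ.
V_wiper = 26.8 × 176.1/(82.89 + 176.1) = 18.2 V.

V ≈ 18.2 V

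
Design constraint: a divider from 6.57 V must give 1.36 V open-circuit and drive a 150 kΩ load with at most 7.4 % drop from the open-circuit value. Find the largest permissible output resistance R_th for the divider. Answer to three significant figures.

R_th ≤ 12.0 kΩ

Loading drop = R_th/(R_th + R_L) ≤ 0.0740, so R_th ≤ R_L · ε/(1−ε) = 150 kΩ × 0.0740/0.9260 = 12.0 kΩ.
(Any R1, R2 with R2/(R1+R2) = 0.207 and R1‖R2 ≤ 12.0 kΩ will meet the spec.)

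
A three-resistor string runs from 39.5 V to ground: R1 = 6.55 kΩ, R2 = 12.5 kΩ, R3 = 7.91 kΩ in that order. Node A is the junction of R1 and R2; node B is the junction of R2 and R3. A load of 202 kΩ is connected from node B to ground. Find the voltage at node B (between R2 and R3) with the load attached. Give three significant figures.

V ≈ 11.3 V

At node B, R3 is in parallel with the load: R3‖R_L = 7.612 kΩ.
Below node A the resistance is R2 + (R3‖R_L) = 20.11 kΩ, so V_A = 39.5 × 20.11/26.66 = 29.80 V.
Then V_B = V_A × (R3‖R_L)/(R2 + R3‖R_L) = 29.80 × 7.612/20.11 = 11.3 V.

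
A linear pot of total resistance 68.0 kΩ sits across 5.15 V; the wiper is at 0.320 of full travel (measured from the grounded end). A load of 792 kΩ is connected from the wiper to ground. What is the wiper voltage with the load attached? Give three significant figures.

V ≈ 1.62 V

The wiper splits the pot into (1−α)R = 46.24 kΩ above and αR = 21.76 kΩ below.
Lower section ‖ load = 21.18 kΩ.
V_wiper = 5.15 × 21.18/(46.24 + 21.18) = 1.62 V.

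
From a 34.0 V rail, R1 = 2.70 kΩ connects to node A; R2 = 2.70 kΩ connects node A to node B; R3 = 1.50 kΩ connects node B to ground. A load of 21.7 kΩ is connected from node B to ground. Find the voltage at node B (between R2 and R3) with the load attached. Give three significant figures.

At node B, R3 is in parallel with the load: R3‖R_L = 1.403 kΩ.
Below node A the resistance is R2 + (R3‖R_L) = 4.103 kΩ, so V_A = 34.0 × 4.103/6.803 = 20.51 V.
Then V_B = V_A × (R3‖R_L)/(R2 + R3‖R_L) = 20.51 × 1.403/4.103 = 7.01 V.

V ≈ 7.01 V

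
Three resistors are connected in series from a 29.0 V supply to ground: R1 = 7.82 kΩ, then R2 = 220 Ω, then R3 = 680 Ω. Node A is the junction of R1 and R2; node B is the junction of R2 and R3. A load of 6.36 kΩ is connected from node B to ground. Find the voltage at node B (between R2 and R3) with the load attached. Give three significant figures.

V ≈ 2.06 V

At node B, R3 is in parallel with the load: R3‖R_L = 614.3 Ω.
Below node A the resistance is R2 + (R3‖R_L) = 834.3 Ω, so V_A = 29.0 × 834.3/8654 = 2.796 V.
Then V_B = V_A × (R3‖R_L)/(R2 + R3‖R_L) = 2.796 × 614.3/834.3 = 2.06 V.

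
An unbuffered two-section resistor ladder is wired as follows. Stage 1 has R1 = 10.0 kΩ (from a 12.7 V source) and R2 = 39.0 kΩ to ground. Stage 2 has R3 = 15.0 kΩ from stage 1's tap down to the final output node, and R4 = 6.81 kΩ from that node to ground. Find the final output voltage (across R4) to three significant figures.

Stage 2 presents R3+R4 = 21.81 kΩ as a load on stage 1's tap.
Stage 1's lower leg becomes R2‖(R3+R4) = 13.99 kΩ, so V_mid = 12.7 × 13.99/23.99 = 7.406 V.
Stage 2 is itself unloaded: V_out = V_mid × R4/(R3+R4) = 7.406 × 6.81/21.81 = 2.31 V.

V_out ≈ 2.31 V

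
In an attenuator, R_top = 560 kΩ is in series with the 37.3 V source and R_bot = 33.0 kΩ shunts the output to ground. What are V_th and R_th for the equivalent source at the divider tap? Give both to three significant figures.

V_th = 2.08 V, R_th = 31.2 kΩ

V_th is the open-circuit tap voltage: 37.3 × 33.0/(560 + 33.0) = 2.08 V.
With the supply zeroed, R_top and R_bot appear in parallel from the tap: R_th = R_top‖R_bot = (560 × 33.0)/593.0 = 31.2 kΩ.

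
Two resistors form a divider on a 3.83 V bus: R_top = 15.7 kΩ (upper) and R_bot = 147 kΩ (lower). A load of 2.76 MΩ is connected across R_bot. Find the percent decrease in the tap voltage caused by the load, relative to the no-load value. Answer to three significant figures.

The divider's output (Thévenin) resistance is R_top‖R_bot = 14.19 kΩ.
Fractional drop under load = R_th/(R_th + R_L) = 14.19 / (14.19 + 2760) = 0.005113.
So the output falls by 0.511 %.

0.511 %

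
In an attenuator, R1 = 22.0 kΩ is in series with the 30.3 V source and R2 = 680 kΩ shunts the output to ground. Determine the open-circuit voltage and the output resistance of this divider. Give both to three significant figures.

V_th is the open-circuit tap voltage: 30.3 × 680/(22.0 + 680) = 29.4 V.
With the supply zeroed, R1 and R2 appear in parallel from the tap: R_th = R1‖R2 = (22.0 × 680)/702.0 = 21.3 kΩ.

V_th = 29.4 V, R_th = 21.3 kΩ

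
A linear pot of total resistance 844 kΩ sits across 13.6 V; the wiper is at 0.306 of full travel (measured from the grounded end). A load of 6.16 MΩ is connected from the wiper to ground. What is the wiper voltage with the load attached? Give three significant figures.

V ≈ 4.04 V

The wiper splits the pot into (1−α)R = 585.7 kΩ above and αR = 258.3 kΩ below.
Lower section ‖ load = 247.9 kΩ.
V_wiper = 13.6 × 247.9/(585.7 + 247.9) = 4.04 V.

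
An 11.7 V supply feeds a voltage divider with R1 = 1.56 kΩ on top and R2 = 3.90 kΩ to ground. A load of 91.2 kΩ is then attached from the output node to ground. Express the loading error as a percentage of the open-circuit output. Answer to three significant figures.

1.21 %

The divider's output (Thévenin) resistance is R1‖R2 = 1.114 kΩ.
Fractional drop under load = R_th/(R_th + R_L) = 1.114 / (1.114 + 91.2) = 0.01207.
So the output falls by 1.21 %.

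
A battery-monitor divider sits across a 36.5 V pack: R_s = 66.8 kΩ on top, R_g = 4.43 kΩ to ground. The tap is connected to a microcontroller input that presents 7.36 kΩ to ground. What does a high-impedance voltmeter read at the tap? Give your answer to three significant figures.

The load sits in parallel with R_g: R_g‖R_L = (4.43 × 7.36) / (4.43 + 7.36) = 2.765 kΩ.
V_out = 36.5 × 2.765 / (66.8 + 2.765) = 36.5 × 2.765/69.57 = 1.45 V.
(Unloaded it would have been 2.27 V.)

V_out ≈ 1.45 V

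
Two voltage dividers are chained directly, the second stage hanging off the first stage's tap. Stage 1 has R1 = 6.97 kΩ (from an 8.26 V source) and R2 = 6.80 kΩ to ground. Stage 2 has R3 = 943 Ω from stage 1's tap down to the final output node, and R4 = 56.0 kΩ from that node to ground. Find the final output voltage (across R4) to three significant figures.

Stage 2 presents R3+R4 = 56940 Ω as a load on stage 1's tap.
Stage 1's lower leg becomes R2‖(R3+R4) = 6075 Ω, so V_mid = 8.26 × 6075/13040 = 3.847 V.
Stage 2 is itself unloaded: V_out = V_mid × R4/(R3+R4) = 3.847 × 56000/56940 = 3.78 V.

V_out ≈ 3.78 V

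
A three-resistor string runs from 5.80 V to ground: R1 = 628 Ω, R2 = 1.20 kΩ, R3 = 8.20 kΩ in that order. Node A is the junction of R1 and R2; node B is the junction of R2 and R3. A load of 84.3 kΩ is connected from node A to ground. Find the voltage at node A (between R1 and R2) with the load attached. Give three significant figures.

V ≈ 5.40 V

Below node A the series string R2+R3 = 9400 Ω sits in parallel with the 84300 Ω load: 8457 Ω.
V_A = 5.80 × 8457/(628 + 8457) = 5.40 V.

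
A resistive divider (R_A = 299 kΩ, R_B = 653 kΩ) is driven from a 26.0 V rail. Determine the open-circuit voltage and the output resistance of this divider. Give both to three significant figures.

V_th is the open-circuit tap voltage: 26.0 × 653/(299 + 653) = 17.8 V.
With the supply zeroed, R_A and R_B appear in parallel from the tap: R_th = R_A‖R_B = (299 × 653)/952.0 = 205 kΩ.

V_th = 17.8 V, R_th = 205 kΩ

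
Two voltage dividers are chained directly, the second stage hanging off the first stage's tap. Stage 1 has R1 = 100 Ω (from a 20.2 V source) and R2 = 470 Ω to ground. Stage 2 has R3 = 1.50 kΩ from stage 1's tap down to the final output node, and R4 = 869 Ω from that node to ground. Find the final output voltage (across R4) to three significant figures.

Stage 2 presents R3+R4 = 2369 Ω as a load on stage 1's tap.
Stage 1's lower leg becomes R2‖(R3+R4) = 392.2 Ω, so V_mid = 20.2 × 392.2/492.2 = 16.10 V.
Stage 2 is itself unloaded: V_out = V_mid × R4/(R3+R4) = 16.10 × 869/2369 = 5.90 V.

V_out ≈ 5.90 V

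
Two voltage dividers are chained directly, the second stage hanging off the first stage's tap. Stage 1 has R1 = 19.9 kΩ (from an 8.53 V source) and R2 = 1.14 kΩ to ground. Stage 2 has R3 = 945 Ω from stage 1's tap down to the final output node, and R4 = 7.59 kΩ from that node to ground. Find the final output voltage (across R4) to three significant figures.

Stage 2 presents R3+R4 = 8535 Ω as a load on stage 1's tap.
Stage 1's lower leg becomes R2‖(R3+R4) = 1006 Ω, so V_mid = 8.53 × 1006/20910 = 0.4103 V.
Stage 2 is itself unloaded: V_out = V_mid × R4/(R3+R4) = 0.4103 × 7590/8535 = 0.365 V.

V_out ≈ 0.365 V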